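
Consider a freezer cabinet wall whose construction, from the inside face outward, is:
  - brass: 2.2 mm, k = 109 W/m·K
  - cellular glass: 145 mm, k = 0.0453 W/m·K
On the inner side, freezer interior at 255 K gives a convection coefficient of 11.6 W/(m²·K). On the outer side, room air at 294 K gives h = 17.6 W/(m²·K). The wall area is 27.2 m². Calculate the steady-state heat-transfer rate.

Q ≈ 317 W

Treating each layer as a thermal resistance in series:
R_inner film = 1/(h_i·A) = 1/(11.6×27.2) = 0.003169 K/W
R_brass = L/(kA) = 0.0022/(109×27.2) = 7.42×10^-7 K/W
R_cellular glass = L/(kA) = 0.145/(0.0453×27.2) = 0.1177 K/W
R_outer film = 1/(h_o·A) = 1/(17.6×27.2) = 0.002089 K/W
R_total = 0.1229 K/W
Q = ΔT / R_total = 39 / 0.1229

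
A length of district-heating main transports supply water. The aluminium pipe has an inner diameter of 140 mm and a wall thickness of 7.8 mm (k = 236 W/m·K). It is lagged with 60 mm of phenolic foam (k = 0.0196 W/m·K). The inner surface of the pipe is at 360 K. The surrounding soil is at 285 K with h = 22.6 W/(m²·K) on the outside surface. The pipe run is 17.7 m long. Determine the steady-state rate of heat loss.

Q ≈ 283 W

Radial resistances (cylindrical: R_cond = ln(r_o/r_i)/(2πkL), R_conv = 1/(h·2πrL)):
R_aluminium pipe wall = ln(77.8/70)/(2π×236×17.7) = 4.025×10^-6 K/W
R_phenolic foam = ln(137.8/77.8)/(2π×0.0196×17.7) = 0.2623 K/W
R_outer film = 1/(h_o·2πr_oL) = 1/(22.6×2π×0.1378×17.7) = 0.002887 K/W
R_total = 0.2652 K/W
Q = ΔT/R_total = 75/0.2652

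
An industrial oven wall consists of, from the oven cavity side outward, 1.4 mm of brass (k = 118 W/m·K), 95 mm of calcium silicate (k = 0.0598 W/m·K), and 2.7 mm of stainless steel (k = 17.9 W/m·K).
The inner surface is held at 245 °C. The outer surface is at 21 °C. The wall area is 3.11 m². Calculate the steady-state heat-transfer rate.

Q ≈ 438 W

Treating each layer as a thermal resistance in series:
R_brass = L/(kA) = 0.0014/(118×3.11) = 3.815×10^-6 K/W
R_calcium silicate = L/(kA) = 0.095/(0.0598×3.11) = 0.5108 K/W
R_stainless steel = L/(kA) = 0.0027/(17.9×3.11) = 4.85×10^-5 K/W
R_total = 0.5109 K/W
Q = ΔT / R_total = 224 / 0.5109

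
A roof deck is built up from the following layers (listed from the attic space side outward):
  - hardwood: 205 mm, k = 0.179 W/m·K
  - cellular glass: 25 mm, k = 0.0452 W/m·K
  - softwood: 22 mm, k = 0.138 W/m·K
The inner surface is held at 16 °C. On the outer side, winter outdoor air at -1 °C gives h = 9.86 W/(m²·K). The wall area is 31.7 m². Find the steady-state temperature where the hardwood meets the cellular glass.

Series thermal resistances:
R_hardwood = L/(kA) = 0.205/(0.179×31.7) = 0.03613 K/W
R_cellular glass = L/(kA) = 0.025/(0.0452×31.7) = 0.01745 K/W
R_softwood = L/(kA) = 0.022/(0.138×31.7) = 0.005029 K/W
R_outer film = 1/(h_o·A) = 1/(9.86×31.7) = 0.003199 K/W
R_total = 0.0618 K/W;  Q = ΔT/R_total = 17/0.0618 = 275.1 W
T_interface = T_inner − Q·ΣR(inner→interface) = 16 − 275×0.03613

T ≈ 6.06 °C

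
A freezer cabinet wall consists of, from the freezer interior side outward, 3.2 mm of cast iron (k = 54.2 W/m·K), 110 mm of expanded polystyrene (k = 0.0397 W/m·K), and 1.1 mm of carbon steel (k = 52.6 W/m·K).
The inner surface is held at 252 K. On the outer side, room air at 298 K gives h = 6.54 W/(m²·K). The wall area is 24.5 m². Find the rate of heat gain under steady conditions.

Treating each layer as a thermal resistance in series:
R_cast iron = L/(kA) = 0.0032/(54.2×24.5) = 2.41×10^-6 K/W
R_expanded polystyrene = L/(kA) = 0.11/(0.0397×24.5) = 0.1131 K/W
R_carbon steel = L/(kA) = 0.0011/(52.6×24.5) = 8.536×10^-7 K/W
R_outer film = 1/(h_o·A) = 1/(6.54×24.5) = 0.006241 K/W
R_total = 0.1193 K/W
Q = ΔT / R_total = 46 / 0.1193

Q ≈ 385 W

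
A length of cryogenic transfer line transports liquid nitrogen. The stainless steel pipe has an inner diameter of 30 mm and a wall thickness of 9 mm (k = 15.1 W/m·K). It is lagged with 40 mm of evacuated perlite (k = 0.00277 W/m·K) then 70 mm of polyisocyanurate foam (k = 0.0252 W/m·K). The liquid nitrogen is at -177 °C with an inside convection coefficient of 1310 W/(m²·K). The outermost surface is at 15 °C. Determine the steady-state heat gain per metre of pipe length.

Radial resistances (cylindrical: R_cond = ln(r_o/r_i)/(2πkL), R_conv = 1/(h·2πrL)):
R_inner film = 1/(h_i·2πr₁L) = 1/(1310×2π×0.015×1) = 0.008099 K/W
R_stainless steel pipe wall = ln(24/15)/(2π×15.1×1) = 0.004954 K/W
R_evacuated perlite = ln(64/24)/(2π×0.00277×1) = 56.36 K/W
R_polyisocyanurate foam = ln(134/64)/(2π×0.0252×1) = 4.667 K/W
R_total = 61.04 K/W
Q = ΔT/R_total = 192/61.04

q′ ≈ 3.15 W/m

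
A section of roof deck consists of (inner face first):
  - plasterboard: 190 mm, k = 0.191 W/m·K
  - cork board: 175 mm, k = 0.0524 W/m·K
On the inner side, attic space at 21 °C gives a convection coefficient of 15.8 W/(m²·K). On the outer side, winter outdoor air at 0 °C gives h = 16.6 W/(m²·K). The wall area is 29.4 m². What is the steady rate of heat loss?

Series thermal resistances:
R_inner film = 1/(h_i·A) = 1/(15.8×29.4) = 0.002153 K/W
R_plasterboard = L/(kA) = 0.19/(0.191×29.4) = 0.03384 K/W
R_cork board = L/(kA) = 0.175/(0.0524×29.4) = 0.1136 K/W
R_outer film = 1/(h_o·A) = 1/(16.6×29.4) = 0.002049 K/W
R_total = 0.1516 K/W
Q = ΔT / R_total = 21 / 0.1516

Q ≈ 138 W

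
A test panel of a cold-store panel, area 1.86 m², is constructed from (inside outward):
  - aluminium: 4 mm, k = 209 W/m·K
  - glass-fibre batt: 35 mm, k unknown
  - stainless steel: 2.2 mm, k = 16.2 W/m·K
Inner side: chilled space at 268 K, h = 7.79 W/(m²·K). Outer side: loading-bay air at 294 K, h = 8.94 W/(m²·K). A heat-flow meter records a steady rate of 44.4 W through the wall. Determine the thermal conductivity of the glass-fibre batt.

k ≈ 0.0412 W/(m·K)

Treating each layer as a thermal resistance in series:
R_inner film = 1/(h_i·A) = 1/(7.79×1.86) = 0.06902 K/W
R_aluminium = L/(kA) = 0.004/(209×1.86) = 1.029×10^-5 K/W
R_stainless steel = L/(kA) = 0.0022/(16.2×1.86) = 7.301×10^-5 K/W
R_outer film = 1/(h_o·A) = 1/(8.94×1.86) = 0.06014 K/W
Sum of known resistances R_other = 0.1292 K/W
Total R = ΔT/Q = 26/44.4 = 0.5856 K/W
R_glass-fibre batt = R_total − R_other = 0.4563 K/W
k = L/(R·A) = 0.035/(0.4563×1.86)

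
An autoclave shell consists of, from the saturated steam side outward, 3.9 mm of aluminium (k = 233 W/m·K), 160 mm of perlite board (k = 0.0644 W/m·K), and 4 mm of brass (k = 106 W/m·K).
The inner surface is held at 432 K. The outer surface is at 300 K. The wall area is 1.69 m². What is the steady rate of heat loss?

Q ≈ 89.8 W

Treating each layer as a thermal resistance in series:
R_aluminium = L/(kA) = 0.0039/(233×1.69) = 9.904×10^-6 K/W
R_perlite board = L/(kA) = 0.16/(0.0644×1.69) = 1.47 K/W
R_brass = L/(kA) = 0.004/(106×1.69) = 2.233×10^-5 K/W
R_total = 1.47 K/W
Q = ΔT / R_total = 132 / 1.47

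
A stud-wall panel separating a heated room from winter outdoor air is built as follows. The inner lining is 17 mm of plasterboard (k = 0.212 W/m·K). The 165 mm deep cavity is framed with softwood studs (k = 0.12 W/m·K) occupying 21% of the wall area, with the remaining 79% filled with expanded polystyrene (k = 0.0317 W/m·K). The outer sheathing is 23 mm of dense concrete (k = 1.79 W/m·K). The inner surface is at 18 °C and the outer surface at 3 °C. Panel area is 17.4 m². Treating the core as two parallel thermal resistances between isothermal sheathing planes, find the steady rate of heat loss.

Sheathing layers in series; stud and cavity paths in parallel between them.
R_inner = 0.017/(0.212×17.4) = 0.004609 K/W
R_stud  = 0.165/(0.12×0.21×17.4) = 0.3763 K/W
R_cav   = 0.165/(0.0317×0.79×17.4) = 0.3787 K/W
1/R_core = 1/R_stud + 1/R_cav → R_core = 0.1887 K/W
R_outer = 0.023/(1.79×17.4) = 7.385×10^-4 K/W
R_total = 0.1941 K/W
Q = ΔT/R_total = 15/0.1941

Q ≈ 77.3 W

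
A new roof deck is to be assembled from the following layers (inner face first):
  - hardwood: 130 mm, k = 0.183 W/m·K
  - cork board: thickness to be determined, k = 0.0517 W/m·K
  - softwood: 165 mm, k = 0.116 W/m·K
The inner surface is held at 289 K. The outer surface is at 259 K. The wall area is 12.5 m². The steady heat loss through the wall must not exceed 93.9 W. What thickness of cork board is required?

L ≈ 96.2 mm

Using the resistance-network approach (series):
R_hardwood = L/(kA) = 0.13/(0.183×12.5) = 0.05683 K/W
R_softwood = L/(kA) = 0.165/(0.116×12.5) = 0.1138 K/W
Sum of the known resistances R_other = 0.1706 K/W
Required total resistance R_tot = ΔT/Q_allow = 30/93.9 = 0.3195 K/W
R_cork board = R_tot − R_other = 0.1489 K/W
L = R·k·A = 0.1489×0.0517×12.5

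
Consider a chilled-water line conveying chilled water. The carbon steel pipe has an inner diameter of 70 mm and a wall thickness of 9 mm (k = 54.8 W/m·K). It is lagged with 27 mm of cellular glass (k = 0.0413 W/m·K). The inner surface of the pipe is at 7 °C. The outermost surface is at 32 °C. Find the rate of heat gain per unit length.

q′ ≈ 13.6 W/m

Radial resistances (cylindrical: R_cond = ln(r_o/r_i)/(2πkL), R_conv = 1/(h·2πrL)):
R_carbon steel pipe wall = ln(44/35)/(2π×54.8×1) = 6.646×10^-4 K/W
R_cellular glass = ln(71/44)/(2π×0.0413×1) = 1.844 K/W
R_total = 1.845 K/W
Q = ΔT/R_total = 25/1.845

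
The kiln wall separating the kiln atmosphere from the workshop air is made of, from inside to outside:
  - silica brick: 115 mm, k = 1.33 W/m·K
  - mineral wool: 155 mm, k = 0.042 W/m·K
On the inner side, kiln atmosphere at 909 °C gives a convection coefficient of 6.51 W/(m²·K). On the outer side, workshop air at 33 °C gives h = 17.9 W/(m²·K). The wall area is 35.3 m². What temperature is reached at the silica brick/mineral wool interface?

T ≈ 856 °C

Model the wall as resistances in series:
R_inner film = 1/(h_i·A) = 1/(6.51×35.3) = 0.004352 K/W
R_silica brick = L/(kA) = 0.115/(1.33×35.3) = 0.002449 K/W
R_mineral wool = L/(kA) = 0.155/(0.042×35.3) = 0.1045 K/W
R_outer film = 1/(h_o·A) = 1/(17.9×35.3) = 0.001583 K/W
R_total = 0.1129 K/W;  Q = ΔT/R_total = 876/0.1129 = 7757 W
T_interface = T_inner − Q·ΣR(inner→interface) = 909 − 7760×0.006801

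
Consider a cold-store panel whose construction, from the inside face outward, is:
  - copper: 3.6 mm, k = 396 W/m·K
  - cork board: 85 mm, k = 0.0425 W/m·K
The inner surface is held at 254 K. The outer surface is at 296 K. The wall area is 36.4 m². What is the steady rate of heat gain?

Q ≈ 764 W

Using the resistance-network approach (series):
R_copper = L/(kA) = 0.0036/(396×36.4) = 2.498×10^-7 K/W
R_cork board = L/(kA) = 0.085/(0.0425×36.4) = 0.05495 K/W
R_total = 0.05495 K/W
Q = ΔT / R_total = 42 / 0.05495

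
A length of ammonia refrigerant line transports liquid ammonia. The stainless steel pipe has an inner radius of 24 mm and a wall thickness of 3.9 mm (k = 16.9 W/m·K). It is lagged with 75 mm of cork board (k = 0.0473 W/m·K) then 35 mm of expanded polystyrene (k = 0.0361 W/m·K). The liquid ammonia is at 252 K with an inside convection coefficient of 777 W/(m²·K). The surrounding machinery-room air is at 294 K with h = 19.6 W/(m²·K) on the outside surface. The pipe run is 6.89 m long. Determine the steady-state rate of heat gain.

Q ≈ 50.3 W

Treating each annulus and film as a series resistance:
R_inner film = 1/(h_i·2πr₁L) = 1/(777×2π×0.024×6.89) = 0.001239 K/W
R_stainless steel pipe wall = ln(27.9/24)/(2π×16.9×6.89) = 2.058×10^-4 K/W
R_cork board = ln(102.9/27.9)/(2π×0.0473×6.89) = 0.6374 K/W
R_expanded polystyrene = ln(137.9/102.9)/(2π×0.0361×6.89) = 0.1873 K/W
R_outer film = 1/(h_o·2πr_oL) = 1/(19.6×2π×0.1379×6.89) = 0.008546 K/W
R_total = 0.8347 K/W
Q = ΔT/R_total = 42/0.8347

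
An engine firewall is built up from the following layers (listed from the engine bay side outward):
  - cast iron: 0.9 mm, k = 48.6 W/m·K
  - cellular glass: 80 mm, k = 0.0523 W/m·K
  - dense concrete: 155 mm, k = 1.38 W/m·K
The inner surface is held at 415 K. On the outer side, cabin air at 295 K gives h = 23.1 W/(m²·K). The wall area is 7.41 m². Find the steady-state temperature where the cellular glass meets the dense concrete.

T ≈ 306 K

Using the resistance-network approach (series):
R_cast iron = L/(kA) = 0.0009/(48.6×7.41) = 2.499×10^-6 K/W
R_cellular glass = L/(kA) = 0.08/(0.0523×7.41) = 0.2064 K/W
R_dense concrete = L/(kA) = 0.155/(1.38×7.41) = 0.01516 K/W
R_outer film = 1/(h_o·A) = 1/(23.1×7.41) = 0.005842 K/W
R_total = 0.2274 K/W;  Q = ΔT/R_total = 120/0.2274 = 527.6 W
T_interface = T_inner − Q·ΣR(inner→interface) = 415 − 528×0.2064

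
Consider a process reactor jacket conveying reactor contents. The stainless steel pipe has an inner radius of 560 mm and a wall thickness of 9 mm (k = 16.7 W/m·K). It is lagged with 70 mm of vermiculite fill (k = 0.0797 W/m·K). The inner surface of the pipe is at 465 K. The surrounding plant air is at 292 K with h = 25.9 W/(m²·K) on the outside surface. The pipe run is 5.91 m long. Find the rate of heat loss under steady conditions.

For a radial system each layer contributes R = ln(r_out/r_in)/(2πkL); films add R = 1/(hA).
R_stainless steel pipe wall = ln(569/560)/(2π×16.7×5.91) = 2.571×10^-5 K/W
R_vermiculite fill = ln(639/569)/(2π×0.0797×5.91) = 0.0392 K/W
R_outer film = 1/(h_o·2πr_oL) = 1/(25.9×2π×0.639×5.91) = 0.001627 K/W
R_total = 0.04086 K/W
Q = ΔT/R_total = 173/0.04086

Q ≈ 4230 W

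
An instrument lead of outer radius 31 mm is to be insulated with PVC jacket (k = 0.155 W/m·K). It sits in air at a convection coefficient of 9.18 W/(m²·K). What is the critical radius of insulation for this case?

r_cr ≈ 16.9 mm

For a cylinder r_cr = k/h = 0.155/9.18
r_cr = 16.9 mm; since the bare radius (31 mm) is above r_cr, any added insulation will reduce heat loss.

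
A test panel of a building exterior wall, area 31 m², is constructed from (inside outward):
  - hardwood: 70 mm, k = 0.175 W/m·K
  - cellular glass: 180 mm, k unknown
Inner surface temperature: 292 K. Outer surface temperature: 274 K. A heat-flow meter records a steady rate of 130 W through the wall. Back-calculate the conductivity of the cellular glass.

k ≈ 0.0462 W/(m·K)

Thermal resistances in series:
R_hardwood = L/(kA) = 0.07/(0.175×31) = 0.0129 K/W
Sum of known resistances R_other = 0.0129 K/W
Total R = ΔT/Q = 18/130 = 0.1385 K/W
R_cellular glass = R_total − R_other = 0.1256 K/W
k = L/(R·A) = 0.18/(0.1256×31)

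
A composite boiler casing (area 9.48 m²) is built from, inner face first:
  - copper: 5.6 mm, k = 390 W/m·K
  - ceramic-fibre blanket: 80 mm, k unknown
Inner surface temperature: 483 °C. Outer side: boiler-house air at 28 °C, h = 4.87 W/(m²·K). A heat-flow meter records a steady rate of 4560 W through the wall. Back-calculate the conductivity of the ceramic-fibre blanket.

Treating each layer as a thermal resistance in series:
R_copper = L/(kA) = 0.0056/(390×9.48) = 1.515×10^-6 K/W
R_outer film = 1/(h_o·A) = 1/(4.87×9.48) = 0.02166 K/W
Sum of known resistances R_other = 0.02166 K/W
Total R = ΔT/Q = 455/4560 = 0.09978 K/W
R_ceramic-fibre blanket = R_total − R_other = 0.07812 K/W
k = L/(R·A) = 0.08/(0.07812×9.48)

k ≈ 0.108 W/(m·K)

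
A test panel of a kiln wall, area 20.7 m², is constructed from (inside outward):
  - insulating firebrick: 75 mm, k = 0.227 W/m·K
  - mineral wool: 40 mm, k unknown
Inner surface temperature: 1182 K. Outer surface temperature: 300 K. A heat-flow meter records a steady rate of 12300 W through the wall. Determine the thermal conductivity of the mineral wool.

Thermal resistances in series:
R_insulating firebrick = L/(kA) = 0.075/(0.227×20.7) = 0.01596 K/W
Sum of known resistances R_other = 0.01596 K/W
Total R = ΔT/Q = 882/12300 = 0.07171 K/W
R_mineral wool = R_total − R_other = 0.05575 K/W
k = L/(R·A) = 0.04/(0.05575×20.7)

k ≈ 0.0347 W/(m·K)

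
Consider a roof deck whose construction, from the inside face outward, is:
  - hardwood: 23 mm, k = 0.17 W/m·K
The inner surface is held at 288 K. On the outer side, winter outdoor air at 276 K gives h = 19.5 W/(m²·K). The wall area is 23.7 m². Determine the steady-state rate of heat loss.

Using the resistance-network approach (series):
R_hardwood = L/(kA) = 0.023/(0.17×23.7) = 0.005709 K/W
R_outer film = 1/(h_o·A) = 1/(19.5×23.7) = 0.002164 K/W
R_total = 0.007872 K/W
Q = ΔT / R_total = 12 / 0.007872

Q ≈ 1520 W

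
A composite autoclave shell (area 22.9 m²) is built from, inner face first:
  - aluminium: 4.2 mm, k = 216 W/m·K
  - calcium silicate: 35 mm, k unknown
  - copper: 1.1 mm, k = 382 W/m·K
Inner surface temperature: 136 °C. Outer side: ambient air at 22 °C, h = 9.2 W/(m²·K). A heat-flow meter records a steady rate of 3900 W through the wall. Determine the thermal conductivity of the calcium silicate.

Thermal resistances in series:
R_aluminium = L/(kA) = 0.0042/(216×22.9) = 8.491×10^-7 K/W
R_copper = L/(kA) = 0.0011/(382×22.9) = 1.257×10^-7 K/W
R_outer film = 1/(h_o·A) = 1/(9.2×22.9) = 0.004747 K/W
Sum of known resistances R_other = 0.004748 K/W
Total R = ΔT/Q = 114/3900 = 0.02923 K/W
R_calcium silicate = R_total − R_other = 0.02448 K/W
k = L/(R·A) = 0.035/(0.02448×22.9)

k ≈ 0.0624 W/(m·K)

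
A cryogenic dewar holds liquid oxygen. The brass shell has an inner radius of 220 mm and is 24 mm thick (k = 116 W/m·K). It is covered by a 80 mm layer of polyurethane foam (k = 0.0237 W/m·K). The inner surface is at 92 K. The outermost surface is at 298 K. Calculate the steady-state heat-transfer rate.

Q ≈ 60.6 W

For a spherical shell R = (1/r₁ − 1/r₂)/(4πk); film R = 1/(h·4πr²). In series:
R_brass shell = (1/0.22 − 1/0.244)/(4π×116) = 3.067×10^-4 K/W
R_polyurethane foam = (1/0.244 − 1/0.324)/(4π×0.0237) = 3.398 K/W
R_total = 3.398 K/W
Q = ΔT/R_total = 206/3.398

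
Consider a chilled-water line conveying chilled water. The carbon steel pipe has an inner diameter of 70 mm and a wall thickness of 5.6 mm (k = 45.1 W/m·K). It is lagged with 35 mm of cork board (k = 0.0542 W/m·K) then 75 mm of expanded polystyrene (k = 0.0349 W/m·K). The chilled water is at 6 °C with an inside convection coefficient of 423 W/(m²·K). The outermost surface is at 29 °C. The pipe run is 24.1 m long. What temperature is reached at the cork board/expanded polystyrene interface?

Cylindrical conduction, so R = ln(r₂/r₁)/(2πkL) per layer, in series:
R_inner film = 1/(h_i·2πr₁L) = 1/(423×2π×0.035×24.1) = 4.461×10^-4 K/W
R_carbon steel pipe wall = ln(40.6/35)/(2π×45.1×24.1) = 2.173×10^-5 K/W
R_cork board = ln(75.6/40.6)/(2π×0.0542×24.1) = 0.07575 K/W
R_expanded polystyrene = ln(150.6/75.6)/(2π×0.0349×24.1) = 0.1304 K/W
R_total = 0.2066 K/W
Q = ΔT/R_total = 23/0.2066
Q = 111 W
T_interface = T_inner + Q·ΣR(inner→interface) = 6 + 111×0.07622

T ≈ 14.5 °C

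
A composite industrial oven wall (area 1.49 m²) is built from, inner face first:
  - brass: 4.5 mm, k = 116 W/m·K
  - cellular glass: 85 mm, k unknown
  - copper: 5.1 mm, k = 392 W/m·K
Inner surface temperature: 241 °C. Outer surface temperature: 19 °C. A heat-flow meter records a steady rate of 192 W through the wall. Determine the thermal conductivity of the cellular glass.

k ≈ 0.0493 W/(m·K)

Treating each layer as a thermal resistance in series:
R_brass = L/(kA) = 0.0045/(116×1.49) = 2.604×10^-5 K/W
R_copper = L/(kA) = 0.0051/(392×1.49) = 8.732×10^-6 K/W
Sum of known resistances R_other = 3.477×10^-5 K/W
Total R = ΔT/Q = 222/192 = 1.156 K/W
R_cellular glass = R_total − R_other = 1.156 K/W
k = L/(R·A) = 0.085/(1.156×1.49)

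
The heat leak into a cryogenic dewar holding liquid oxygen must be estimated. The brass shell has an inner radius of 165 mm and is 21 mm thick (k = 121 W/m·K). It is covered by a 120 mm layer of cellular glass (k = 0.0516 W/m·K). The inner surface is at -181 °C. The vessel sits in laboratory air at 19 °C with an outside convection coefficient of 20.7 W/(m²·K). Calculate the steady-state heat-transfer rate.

Each spherical layer contributes R = (1/r_i − 1/r_o)/(4πk):
R_brass shell = (1/0.165 − 1/0.186)/(4π×121) = 4.5×10^-4 K/W
R_cellular glass = (1/0.186 − 1/0.306)/(4π×0.0516) = 3.252 K/W
R_outer film = 1/(h·4πr_o²) = 1/(20.7×4π×0.306²) = 0.04106 K/W
R_total = 3.293 K/W
Q = ΔT/R_total = 200/3.293

Q ≈ 60.7 W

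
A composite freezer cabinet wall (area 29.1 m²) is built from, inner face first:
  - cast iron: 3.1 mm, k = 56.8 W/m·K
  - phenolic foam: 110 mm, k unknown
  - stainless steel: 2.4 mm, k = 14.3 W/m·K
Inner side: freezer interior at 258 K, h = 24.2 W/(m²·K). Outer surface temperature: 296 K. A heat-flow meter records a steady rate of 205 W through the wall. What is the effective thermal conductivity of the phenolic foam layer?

Thermal resistances in series:
R_inner film = 1/(h_i·A) = 1/(24.2×29.1) = 0.00142 K/W
R_cast iron = L/(kA) = 0.0031/(56.8×29.1) = 1.876×10^-6 K/W
R_stainless steel = L/(kA) = 0.0024/(14.3×29.1) = 5.767×10^-6 K/W
Sum of known resistances R_other = 0.001428 K/W
Total R = ΔT/Q = 38/205 = 0.1854 K/W
R_phenolic foam = R_total − R_other = 0.1839 K/W
k = L/(R·A) = 0.11/(0.1839×29.1)

k ≈ 0.0206 W/(m·K)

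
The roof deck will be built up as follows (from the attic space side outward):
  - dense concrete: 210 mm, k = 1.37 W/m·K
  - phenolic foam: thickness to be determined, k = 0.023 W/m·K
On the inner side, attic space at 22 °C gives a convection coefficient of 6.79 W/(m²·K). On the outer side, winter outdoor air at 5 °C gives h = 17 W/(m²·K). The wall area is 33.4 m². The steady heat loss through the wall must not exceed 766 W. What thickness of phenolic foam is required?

Treating each layer as a thermal resistance in series:
R_inner film = 1/(h_i·A) = 1/(6.79×33.4) = 0.004409 K/W
R_dense concrete = L/(kA) = 0.21/(1.37×33.4) = 0.004589 K/W
R_outer film = 1/(h_o·A) = 1/(17×33.4) = 0.001761 K/W
Sum of the known resistances R_other = 0.01076 K/W
Required total resistance R_tot = ΔT/Q_allow = 17/766 = 0.02219 K/W
R_phenolic foam = R_tot − R_other = 0.01143 K/W
L = R·k·A = 0.01143×0.023×33.4

L ≈ 8.78 mm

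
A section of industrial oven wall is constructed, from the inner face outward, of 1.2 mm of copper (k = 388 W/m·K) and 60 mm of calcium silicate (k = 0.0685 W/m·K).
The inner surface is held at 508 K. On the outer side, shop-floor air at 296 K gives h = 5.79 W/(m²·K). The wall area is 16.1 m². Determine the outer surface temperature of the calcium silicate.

T ≈ 331 K

Using the resistance-network approach (series):
R_copper = L/(kA) = 0.0012/(388×16.1) = 1.921×10^-7 K/W
R_calcium silicate = L/(kA) = 0.06/(0.0685×16.1) = 0.0544 K/W
R_outer film = 1/(h_o·A) = 1/(5.79×16.1) = 0.01073 K/W
R_total = 0.06513 K/W;  Q = ΔT/R_total = 212/0.06513 = 3255 W
T_interface = T_inner − Q·ΣR(inner→interface) = 508 − 3250×0.0544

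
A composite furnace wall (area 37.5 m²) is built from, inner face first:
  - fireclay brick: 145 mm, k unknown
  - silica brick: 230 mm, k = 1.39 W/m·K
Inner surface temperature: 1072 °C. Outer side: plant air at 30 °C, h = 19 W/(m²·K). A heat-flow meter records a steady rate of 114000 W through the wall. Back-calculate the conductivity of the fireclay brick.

Thermal resistances in series:
R_silica brick = L/(kA) = 0.23/(1.39×37.5) = 0.004412 K/W
R_outer film = 1/(h_o·A) = 1/(19×37.5) = 0.001404 K/W
Sum of known resistances R_other = 0.005816 K/W
Total R = ΔT/Q = 1042/114000 = 0.00914 K/W
R_fireclay brick = R_total − R_other = 0.003324 K/W
k = L/(R·A) = 0.145/(0.003324×37.5)

k ≈ 1.16 W/(m·K)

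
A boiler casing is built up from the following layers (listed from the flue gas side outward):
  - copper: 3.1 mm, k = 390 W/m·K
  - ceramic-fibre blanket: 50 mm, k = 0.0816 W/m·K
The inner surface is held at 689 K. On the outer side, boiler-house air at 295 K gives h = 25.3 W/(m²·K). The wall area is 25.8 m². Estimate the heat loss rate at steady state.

Q ≈ 15600 W

Treating each layer as a thermal resistance in series:
R_copper = L/(kA) = 0.0031/(390×25.8) = 3.081×10^-7 K/W
R_ceramic-fibre blanket = L/(kA) = 0.05/(0.0816×25.8) = 0.02375 K/W
R_outer film = 1/(h_o·A) = 1/(25.3×25.8) = 0.001532 K/W
R_total = 0.02528 K/W
Q = ΔT / R_total = 394 / 0.02528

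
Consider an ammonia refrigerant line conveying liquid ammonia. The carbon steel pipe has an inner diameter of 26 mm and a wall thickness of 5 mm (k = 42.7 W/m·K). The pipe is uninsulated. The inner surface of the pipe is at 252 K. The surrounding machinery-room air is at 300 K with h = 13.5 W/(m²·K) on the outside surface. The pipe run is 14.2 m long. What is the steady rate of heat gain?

Q ≈ 1040 W

Radial resistances (cylindrical: R_cond = ln(r_o/r_i)/(2πkL), R_conv = 1/(h·2πrL)):
R_carbon steel pipe wall = ln(18/13)/(2π×42.7×14.2) = 8.542×10^-5 K/W
R_outer film = 1/(h_o·2πr_oL) = 1/(13.5×2π×0.018×14.2) = 0.04612 K/W
R_total = 0.04621 K/W
Q = ΔT/R_total = 48/0.04621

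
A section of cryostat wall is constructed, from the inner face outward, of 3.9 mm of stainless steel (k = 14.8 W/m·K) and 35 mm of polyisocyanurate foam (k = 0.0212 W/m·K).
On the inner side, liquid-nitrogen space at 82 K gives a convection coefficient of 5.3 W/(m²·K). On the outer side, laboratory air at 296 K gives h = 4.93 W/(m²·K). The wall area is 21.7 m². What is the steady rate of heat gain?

Series thermal resistances:
R_inner film = 1/(h_i·A) = 1/(5.3×21.7) = 0.008695 K/W
R_stainless steel = L/(kA) = 0.0039/(14.8×21.7) = 1.214×10^-5 K/W
R_polyisocyanurate foam = L/(kA) = 0.035/(0.0212×21.7) = 0.07608 K/W
R_outer film = 1/(h_o·A) = 1/(4.93×21.7) = 0.009347 K/W
R_total = 0.09413 K/W
Q = ΔT / R_total = 214 / 0.09413

Q ≈ 2270 W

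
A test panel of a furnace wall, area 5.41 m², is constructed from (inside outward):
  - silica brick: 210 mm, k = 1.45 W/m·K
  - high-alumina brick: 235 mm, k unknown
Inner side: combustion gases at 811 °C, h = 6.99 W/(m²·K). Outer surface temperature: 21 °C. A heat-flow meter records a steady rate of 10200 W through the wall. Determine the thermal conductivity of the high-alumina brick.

k ≈ 1.79 W/(m·K)

Using the resistance-network approach (series):
R_inner film = 1/(h_i·A) = 1/(6.99×5.41) = 0.02644 K/W
R_silica brick = L/(kA) = 0.21/(1.45×5.41) = 0.02677 K/W
Sum of known resistances R_other = 0.05321 K/W
Total R = ΔT/Q = 790/10200 = 0.07745 K/W
R_high-alumina brick = R_total − R_other = 0.02424 K/W
k = L/(R·A) = 0.235/(0.02424×5.41)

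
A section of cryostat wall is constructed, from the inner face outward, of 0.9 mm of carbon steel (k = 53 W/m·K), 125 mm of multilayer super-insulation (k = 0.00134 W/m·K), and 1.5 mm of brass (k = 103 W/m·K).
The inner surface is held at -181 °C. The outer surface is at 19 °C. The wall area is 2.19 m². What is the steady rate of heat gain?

Q ≈ 4.7 W

Model the wall as resistances in series:
R_carbon steel = L/(kA) = 0.0009/(53×2.19) = 7.754×10^-6 K/W
R_multilayer super-insulation = L/(kA) = 0.125/(0.00134×2.19) = 42.6 K/W
R_brass = L/(kA) = 0.0015/(103×2.19) = 6.65×10^-6 K/W
R_total = 42.6 K/W
Q = ΔT / R_total = 200 / 42.6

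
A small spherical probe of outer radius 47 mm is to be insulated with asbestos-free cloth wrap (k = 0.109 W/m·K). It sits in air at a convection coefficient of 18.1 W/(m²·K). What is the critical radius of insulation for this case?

For a sphere r_cr = 2k/h = 2×0.109/18.1
r_cr = 12 mm; since the bare radius (47 mm) is above r_cr, any added insulation will reduce heat loss.

r_cr ≈ 12 mm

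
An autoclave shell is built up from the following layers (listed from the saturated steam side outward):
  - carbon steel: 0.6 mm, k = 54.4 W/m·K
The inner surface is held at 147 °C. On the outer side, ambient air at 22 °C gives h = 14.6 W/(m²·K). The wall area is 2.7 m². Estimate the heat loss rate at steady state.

Using the resistance-network approach (series):
R_carbon steel = L/(kA) = 0.0006/(54.4×2.7) = 4.085×10^-6 K/W
R_outer film = 1/(h_o·A) = 1/(14.6×2.7) = 0.02537 K/W
R_total = 0.02537 K/W
Q = ΔT / R_total = 125 / 0.02537

Q ≈ 4930 W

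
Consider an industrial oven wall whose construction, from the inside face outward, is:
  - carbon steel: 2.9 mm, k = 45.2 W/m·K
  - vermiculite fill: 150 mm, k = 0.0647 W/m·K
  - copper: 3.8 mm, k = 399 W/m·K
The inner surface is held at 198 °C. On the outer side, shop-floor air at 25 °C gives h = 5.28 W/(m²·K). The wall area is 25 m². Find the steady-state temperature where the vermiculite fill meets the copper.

Thermal resistances in series:
R_carbon steel = L/(kA) = 0.0029/(45.2×25) = 2.566×10^-6 K/W
R_vermiculite fill = L/(kA) = 0.15/(0.0647×25) = 0.09274 K/W
R_copper = L/(kA) = 0.0038/(399×25) = 3.81×10^-7 K/W
R_outer film = 1/(h_o·A) = 1/(5.28×25) = 0.007576 K/W
R_total = 0.1003 K/W;  Q = ΔT/R_total = 173/0.1003 = 1725 W
T_interface = T_inner − Q·ΣR(inner→interface) = 198 − 1720×0.09274

T ≈ 38.1 °C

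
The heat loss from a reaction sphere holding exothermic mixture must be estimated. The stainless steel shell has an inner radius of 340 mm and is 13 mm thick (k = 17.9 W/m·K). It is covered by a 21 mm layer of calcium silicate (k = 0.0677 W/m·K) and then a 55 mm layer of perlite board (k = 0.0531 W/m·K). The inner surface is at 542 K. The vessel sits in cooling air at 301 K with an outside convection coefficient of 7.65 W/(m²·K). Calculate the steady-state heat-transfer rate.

Q ≈ 318 W

Radial (spherical) resistances in series:
R_stainless steel shell = (1/0.34 − 1/0.353)/(4π×17.9) = 4.815×10^-4 K/W
R_calcium silicate = (1/0.353 − 1/0.374)/(4π×0.0677) = 0.187 K/W
R_perlite board = (1/0.374 − 1/0.429)/(4π×0.0531) = 0.5137 K/W
R_outer film = 1/(h·4πr_o²) = 1/(7.65×4π×0.429²) = 0.05652 K/W
R_total = 0.7577 K/W
Q = ΔT/R_total = 241/0.7577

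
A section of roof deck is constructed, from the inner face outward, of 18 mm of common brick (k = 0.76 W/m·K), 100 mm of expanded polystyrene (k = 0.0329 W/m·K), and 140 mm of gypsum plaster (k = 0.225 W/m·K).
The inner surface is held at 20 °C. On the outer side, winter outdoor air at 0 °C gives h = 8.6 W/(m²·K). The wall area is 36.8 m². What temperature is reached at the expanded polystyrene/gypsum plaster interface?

T ≈ 3.89 °C

Series thermal resistances:
R_common brick = L/(kA) = 0.018/(0.76×36.8) = 6.436×10^-4 K/W
R_expanded polystyrene = L/(kA) = 0.1/(0.0329×36.8) = 0.0826 K/W
R_gypsum plaster = L/(kA) = 0.14/(0.225×36.8) = 0.01691 K/W
R_outer film = 1/(h_o·A) = 1/(8.6×36.8) = 0.00316 K/W
R_total = 0.1033 K/W;  Q = ΔT/R_total = 20/0.1033 = 193.6 W
T_interface = T_inner − Q·ΣR(inner→interface) = 20 − 194×0.08324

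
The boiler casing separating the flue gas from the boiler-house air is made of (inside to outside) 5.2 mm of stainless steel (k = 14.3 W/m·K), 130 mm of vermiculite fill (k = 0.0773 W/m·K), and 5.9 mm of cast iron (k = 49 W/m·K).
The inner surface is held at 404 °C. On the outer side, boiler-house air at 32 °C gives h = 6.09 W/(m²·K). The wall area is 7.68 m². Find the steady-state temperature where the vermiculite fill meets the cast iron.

Treating each layer as a thermal resistance in series:
R_stainless steel = L/(kA) = 0.0052/(14.3×7.68) = 4.735×10^-5 K/W
R_vermiculite fill = L/(kA) = 0.13/(0.0773×7.68) = 0.219 K/W
R_cast iron = L/(kA) = 0.0059/(49×7.68) = 1.568×10^-5 K/W
R_outer film = 1/(h_o·A) = 1/(6.09×7.68) = 0.02138 K/W
R_total = 0.2404 K/W;  Q = ΔT/R_total = 372/0.2404 = 1547 W
T_interface = T_inner − Q·ΣR(inner→interface) = 404 − 1550×0.219

T ≈ 65.1 °C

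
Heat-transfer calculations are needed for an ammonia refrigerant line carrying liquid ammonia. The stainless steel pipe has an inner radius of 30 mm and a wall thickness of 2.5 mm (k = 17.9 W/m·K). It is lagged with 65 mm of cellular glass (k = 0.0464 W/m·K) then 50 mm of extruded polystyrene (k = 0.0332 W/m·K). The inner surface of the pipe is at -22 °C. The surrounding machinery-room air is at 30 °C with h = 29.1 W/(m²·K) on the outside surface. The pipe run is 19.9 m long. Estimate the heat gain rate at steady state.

Q ≈ 179 W

Cylindrical conduction, so R = ln(r₂/r₁)/(2πkL) per layer, in series:
R_stainless steel pipe wall = ln(32.5/30)/(2π×17.9×19.9) = 3.576×10^-5 K/W
R_cellular glass = ln(97.5/32.5)/(2π×0.0464×19.9) = 0.1894 K/W
R_extruded polystyrene = ln(147.5/97.5)/(2π×0.0332×19.9) = 0.09972 K/W
R_outer film = 1/(h_o·2πr_oL) = 1/(29.1×2π×0.1475×19.9) = 0.001863 K/W
R_total = 0.291 K/W
Q = ΔT/R_total = 52/0.291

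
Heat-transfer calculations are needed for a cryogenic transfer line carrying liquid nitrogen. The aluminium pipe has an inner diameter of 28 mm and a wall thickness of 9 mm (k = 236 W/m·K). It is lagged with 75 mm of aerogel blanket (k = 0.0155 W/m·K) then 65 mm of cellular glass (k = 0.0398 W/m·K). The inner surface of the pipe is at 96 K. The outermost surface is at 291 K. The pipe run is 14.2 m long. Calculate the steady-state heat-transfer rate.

Radial resistances (cylindrical: R_cond = ln(r_o/r_i)/(2πkL), R_conv = 1/(h·2πrL)):
R_aluminium pipe wall = ln(23/14)/(2π×236×14.2) = 2.358×10^-5 K/W
R_aerogel blanket = ln(98/23)/(2π×0.0155×14.2) = 1.048 K/W
R_cellular glass = ln(163/98)/(2π×0.0398×14.2) = 0.1433 K/W
R_total = 1.191 K/W
Q = ΔT/R_total = 195/1.191

Q ≈ 164 W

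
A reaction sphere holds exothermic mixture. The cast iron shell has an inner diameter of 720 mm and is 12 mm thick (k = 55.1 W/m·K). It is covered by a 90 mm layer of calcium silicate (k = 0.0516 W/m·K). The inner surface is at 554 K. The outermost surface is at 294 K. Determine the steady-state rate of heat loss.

Q ≈ 322 W

For a spherical shell R = (1/r₁ − 1/r₂)/(4πk); film R = 1/(h·4πr²). In series:
R_cast iron shell = (1/0.36 − 1/0.372)/(4π×55.1) = 1.294×10^-4 K/W
R_calcium silicate = (1/0.372 − 1/0.462)/(4π×0.0516) = 0.8076 K/W
R_total = 0.8077 K/W
Q = ΔT/R_total = 260/0.8077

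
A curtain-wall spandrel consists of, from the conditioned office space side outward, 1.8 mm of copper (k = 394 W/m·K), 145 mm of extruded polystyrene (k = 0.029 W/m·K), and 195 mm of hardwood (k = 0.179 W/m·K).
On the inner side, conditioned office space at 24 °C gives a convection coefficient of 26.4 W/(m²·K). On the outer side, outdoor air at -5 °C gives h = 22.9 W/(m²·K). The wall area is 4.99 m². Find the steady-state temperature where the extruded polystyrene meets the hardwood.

Treating each layer as a thermal resistance in series:
R_inner film = 1/(h_i·A) = 1/(26.4×4.99) = 0.007591 K/W
R_copper = L/(kA) = 0.0018/(394×4.99) = 9.155×10^-7 K/W
R_extruded polystyrene = L/(kA) = 0.145/(0.029×4.99) = 1.002 K/W
R_hardwood = L/(kA) = 0.195/(0.179×4.99) = 0.2183 K/W
R_outer film = 1/(h_o·A) = 1/(22.9×4.99) = 0.008751 K/W
R_total = 1.237 K/W;  Q = ΔT/R_total = 29/1.237 = 23.45 W
T_interface = T_inner − Q·ΣR(inner→interface) = 24 − 23.5×1.01

T ≈ 0.325 °C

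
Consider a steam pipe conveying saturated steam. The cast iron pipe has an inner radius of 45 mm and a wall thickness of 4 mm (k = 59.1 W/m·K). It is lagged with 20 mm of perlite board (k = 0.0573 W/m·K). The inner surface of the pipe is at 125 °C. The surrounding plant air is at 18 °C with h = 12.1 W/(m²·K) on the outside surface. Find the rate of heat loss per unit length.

q′ ≈ 93.7 W/m

Cylindrical conduction, so R = ln(r₂/r₁)/(2πkL) per layer, in series:
R_cast iron pipe wall = ln(49/45)/(2π×59.1×1) = 2.293×10^-4 K/W
R_perlite board = ln(69/49)/(2π×0.0573×1) = 0.9507 K/W
R_outer film = 1/(h_o·2πr_oL) = 1/(12.1×2π×0.069×1) = 0.1906 K/W
R_total = 1.142 K/W
Q = ΔT/R_total = 107/1.142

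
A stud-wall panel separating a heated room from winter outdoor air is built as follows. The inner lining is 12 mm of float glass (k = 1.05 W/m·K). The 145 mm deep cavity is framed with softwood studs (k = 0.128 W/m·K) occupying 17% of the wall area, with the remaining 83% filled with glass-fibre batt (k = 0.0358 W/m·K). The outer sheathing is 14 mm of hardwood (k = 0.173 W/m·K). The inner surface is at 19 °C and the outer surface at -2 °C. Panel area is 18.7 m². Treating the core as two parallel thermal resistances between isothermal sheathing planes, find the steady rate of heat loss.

Q ≈ 135 W

Sheathing layers in series; stud and cavity paths in parallel between them.
R_inner = 0.012/(1.05×18.7) = 6.112×10^-4 K/W
R_stud  = 0.145/(0.128×0.17×18.7) = 0.3563 K/W
R_cav   = 0.145/(0.0358×0.83×18.7) = 0.261 K/W
1/R_core = 1/R_stud + 1/R_cav → R_core = 0.1506 K/W
R_outer = 0.014/(0.173×18.7) = 0.004328 K/W
R_total = 0.1556 K/W
Q = ΔT/R_total = 21/0.1556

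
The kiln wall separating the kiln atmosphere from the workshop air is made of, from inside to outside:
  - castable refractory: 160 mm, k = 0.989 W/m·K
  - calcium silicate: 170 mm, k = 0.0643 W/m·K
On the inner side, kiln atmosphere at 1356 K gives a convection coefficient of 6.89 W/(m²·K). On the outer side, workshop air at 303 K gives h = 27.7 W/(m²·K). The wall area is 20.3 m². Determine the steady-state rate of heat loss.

Thermal resistances in series:
R_inner film = 1/(h_i·A) = 1/(6.89×20.3) = 0.00715 K/W
R_castable refractory = L/(kA) = 0.16/(0.989×20.3) = 0.007969 K/W
R_calcium silicate = L/(kA) = 0.17/(0.0643×20.3) = 0.1302 K/W
R_outer film = 1/(h_o·A) = 1/(27.7×20.3) = 0.001778 K/W
R_total = 0.1471 K/W
Q = ΔT / R_total = 1053 / 0.1471

Q ≈ 7160 W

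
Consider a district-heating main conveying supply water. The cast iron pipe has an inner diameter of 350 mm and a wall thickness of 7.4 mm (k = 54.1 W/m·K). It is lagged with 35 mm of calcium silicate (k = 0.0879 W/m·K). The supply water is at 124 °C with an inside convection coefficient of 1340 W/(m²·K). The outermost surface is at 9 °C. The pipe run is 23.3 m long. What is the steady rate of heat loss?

Radial resistances (cylindrical: R_cond = ln(r_o/r_i)/(2πkL), R_conv = 1/(h·2πrL)):
R_inner film = 1/(h_i·2πr₁L) = 1/(1340×2π×0.175×23.3) = 2.913×10^-5 K/W
R_cast iron pipe wall = ln(182.4/175)/(2π×54.1×23.3) = 5.229×10^-6 K/W
R_calcium silicate = ln(217.4/182.4)/(2π×0.0879×23.3) = 0.01364 K/W
R_total = 0.01368 K/W
Q = ΔT/R_total = 115/0.01368

Q ≈ 8410 W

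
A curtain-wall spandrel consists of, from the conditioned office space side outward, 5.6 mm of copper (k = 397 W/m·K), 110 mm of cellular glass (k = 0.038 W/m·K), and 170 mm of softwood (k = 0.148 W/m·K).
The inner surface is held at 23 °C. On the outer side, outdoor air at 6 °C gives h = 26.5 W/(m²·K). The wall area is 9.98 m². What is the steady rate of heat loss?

Using the resistance-network approach (series):
R_copper = L/(kA) = 0.0056/(397×9.98) = 1.413×10^-6 K/W
R_cellular glass = L/(kA) = 0.11/(0.038×9.98) = 0.2901 K/W
R_softwood = L/(kA) = 0.17/(0.148×9.98) = 0.1151 K/W
R_outer film = 1/(h_o·A) = 1/(26.5×9.98) = 0.003781 K/W
R_total = 0.4089 K/W
Q = ΔT / R_total = 17 / 0.4089

Q ≈ 41.6 W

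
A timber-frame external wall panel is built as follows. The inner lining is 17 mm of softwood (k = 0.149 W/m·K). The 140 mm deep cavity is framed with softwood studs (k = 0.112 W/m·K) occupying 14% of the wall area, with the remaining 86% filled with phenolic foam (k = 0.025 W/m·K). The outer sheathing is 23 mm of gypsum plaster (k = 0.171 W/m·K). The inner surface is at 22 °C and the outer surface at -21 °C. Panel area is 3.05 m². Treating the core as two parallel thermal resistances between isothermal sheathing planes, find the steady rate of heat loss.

Sheathing layers in series; stud and cavity paths in parallel between them.
R_inner = 0.017/(0.149×3.05) = 0.03741 K/W
R_stud  = 0.14/(0.112×0.14×3.05) = 2.927 K/W
R_cav   = 0.14/(0.025×0.86×3.05) = 2.135 K/W
1/R_core = 1/R_stud + 1/R_cav → R_core = 1.235 K/W
R_outer = 0.023/(0.171×3.05) = 0.0441 K/W
R_total = 1.316 K/W
Q = ΔT/R_total = 43/1.316

Q ≈ 32.7 W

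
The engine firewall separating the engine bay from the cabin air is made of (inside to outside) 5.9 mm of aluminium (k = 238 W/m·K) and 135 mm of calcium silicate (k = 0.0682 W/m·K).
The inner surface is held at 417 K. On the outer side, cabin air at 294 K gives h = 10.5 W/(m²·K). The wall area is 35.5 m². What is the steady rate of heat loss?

Model the wall as resistances in series:
R_aluminium = L/(kA) = 0.0059/(238×35.5) = 6.983×10^-7 K/W
R_calcium silicate = L/(kA) = 0.135/(0.0682×35.5) = 0.05576 K/W
R_outer film = 1/(h_o·A) = 1/(10.5×35.5) = 0.002683 K/W
R_total = 0.05844 K/W
Q = ΔT / R_total = 123 / 0.05844

Q ≈ 2100 W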